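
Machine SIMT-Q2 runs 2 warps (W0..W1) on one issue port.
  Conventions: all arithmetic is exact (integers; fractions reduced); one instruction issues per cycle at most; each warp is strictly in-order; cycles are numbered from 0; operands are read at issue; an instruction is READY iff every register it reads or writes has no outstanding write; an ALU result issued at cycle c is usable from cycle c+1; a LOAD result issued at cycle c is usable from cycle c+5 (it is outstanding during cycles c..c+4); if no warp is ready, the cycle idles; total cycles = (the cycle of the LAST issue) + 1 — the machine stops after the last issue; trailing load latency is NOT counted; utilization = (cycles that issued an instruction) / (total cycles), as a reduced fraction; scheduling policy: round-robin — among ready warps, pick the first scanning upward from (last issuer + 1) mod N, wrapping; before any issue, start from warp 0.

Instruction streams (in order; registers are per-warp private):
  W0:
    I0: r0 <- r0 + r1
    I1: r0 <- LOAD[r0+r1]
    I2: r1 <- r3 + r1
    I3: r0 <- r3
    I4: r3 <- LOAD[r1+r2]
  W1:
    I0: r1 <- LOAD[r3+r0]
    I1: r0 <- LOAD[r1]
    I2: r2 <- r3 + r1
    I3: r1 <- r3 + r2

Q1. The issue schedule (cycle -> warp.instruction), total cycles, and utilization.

cycle 0: W0.I0
cycle 1: W1.I0
cycle 2: W0.I1
cycle 3: W0.I2
cycle 4: idle
cycle 5: idle
cycle 6: W1.I1
cycle 7: W0.I3
cycle 8: W1.I2
cycle 9: W0.I4
cycle 10: W1.I3

Answer: 11 cycles, utilization 9/11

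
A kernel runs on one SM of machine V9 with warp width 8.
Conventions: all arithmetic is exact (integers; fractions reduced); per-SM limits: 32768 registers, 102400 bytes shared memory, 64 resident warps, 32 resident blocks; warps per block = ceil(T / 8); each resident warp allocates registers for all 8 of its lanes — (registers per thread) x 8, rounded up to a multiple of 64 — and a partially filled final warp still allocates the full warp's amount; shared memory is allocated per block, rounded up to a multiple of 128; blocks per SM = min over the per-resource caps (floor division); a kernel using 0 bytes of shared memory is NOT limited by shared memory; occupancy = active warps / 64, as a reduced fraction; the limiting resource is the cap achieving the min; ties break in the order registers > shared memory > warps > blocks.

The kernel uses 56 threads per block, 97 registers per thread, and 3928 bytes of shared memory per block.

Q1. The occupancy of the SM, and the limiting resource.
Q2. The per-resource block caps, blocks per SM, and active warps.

Answer: occupancy 35/64, limited by registers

registers: 5 blocks
shared memory: 25 blocks
warps: 9 blocks
blocks: 32 blocks

Answer: 5 blocks, 35 active warps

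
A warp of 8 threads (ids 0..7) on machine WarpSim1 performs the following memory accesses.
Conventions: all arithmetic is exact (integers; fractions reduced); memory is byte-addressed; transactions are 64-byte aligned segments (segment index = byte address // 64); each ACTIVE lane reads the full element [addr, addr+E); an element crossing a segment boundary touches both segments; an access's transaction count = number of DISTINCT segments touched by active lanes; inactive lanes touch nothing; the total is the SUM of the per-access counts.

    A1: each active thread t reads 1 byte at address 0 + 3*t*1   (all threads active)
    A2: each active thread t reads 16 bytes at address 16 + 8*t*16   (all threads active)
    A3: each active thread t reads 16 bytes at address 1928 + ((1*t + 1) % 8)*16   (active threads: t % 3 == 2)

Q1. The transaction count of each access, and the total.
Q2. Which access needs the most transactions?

A1: 1 transaction
A2: 8 transactions
A3: 2 transactions

Answer: 1,8,2; total 11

Answer: A2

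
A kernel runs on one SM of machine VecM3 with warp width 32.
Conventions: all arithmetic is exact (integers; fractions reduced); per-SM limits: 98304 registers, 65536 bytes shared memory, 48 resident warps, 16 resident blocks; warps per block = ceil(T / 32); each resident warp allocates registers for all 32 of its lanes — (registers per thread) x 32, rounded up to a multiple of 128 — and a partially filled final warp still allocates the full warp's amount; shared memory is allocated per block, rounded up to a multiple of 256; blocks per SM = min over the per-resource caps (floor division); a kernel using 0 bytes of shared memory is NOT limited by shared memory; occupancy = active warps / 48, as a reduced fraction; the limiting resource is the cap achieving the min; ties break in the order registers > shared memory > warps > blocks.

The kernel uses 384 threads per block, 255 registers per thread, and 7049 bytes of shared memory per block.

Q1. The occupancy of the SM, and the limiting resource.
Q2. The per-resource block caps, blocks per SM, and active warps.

Answer: occupancy 1/4, limited by registers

registers: 1 block
shared memory: 9 blocks
warps: 4 blocks
blocks: 16 blocks

Answer: 1 block, 12 active warps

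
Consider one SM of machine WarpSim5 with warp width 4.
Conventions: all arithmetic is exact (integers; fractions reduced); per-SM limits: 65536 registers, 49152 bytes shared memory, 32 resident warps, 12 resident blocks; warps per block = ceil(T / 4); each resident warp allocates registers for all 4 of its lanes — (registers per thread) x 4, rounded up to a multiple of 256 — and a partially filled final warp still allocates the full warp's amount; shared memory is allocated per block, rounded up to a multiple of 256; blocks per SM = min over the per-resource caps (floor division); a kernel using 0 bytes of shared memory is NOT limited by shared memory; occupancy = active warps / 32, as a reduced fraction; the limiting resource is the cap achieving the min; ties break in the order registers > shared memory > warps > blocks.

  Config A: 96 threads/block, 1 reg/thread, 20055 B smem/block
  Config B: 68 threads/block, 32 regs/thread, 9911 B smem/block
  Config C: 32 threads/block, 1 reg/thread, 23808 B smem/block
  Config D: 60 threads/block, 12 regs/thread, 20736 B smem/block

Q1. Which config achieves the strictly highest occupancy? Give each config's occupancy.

occupancies: A 3/4, B 17/32, C 1/2, D 15/16

Answer: D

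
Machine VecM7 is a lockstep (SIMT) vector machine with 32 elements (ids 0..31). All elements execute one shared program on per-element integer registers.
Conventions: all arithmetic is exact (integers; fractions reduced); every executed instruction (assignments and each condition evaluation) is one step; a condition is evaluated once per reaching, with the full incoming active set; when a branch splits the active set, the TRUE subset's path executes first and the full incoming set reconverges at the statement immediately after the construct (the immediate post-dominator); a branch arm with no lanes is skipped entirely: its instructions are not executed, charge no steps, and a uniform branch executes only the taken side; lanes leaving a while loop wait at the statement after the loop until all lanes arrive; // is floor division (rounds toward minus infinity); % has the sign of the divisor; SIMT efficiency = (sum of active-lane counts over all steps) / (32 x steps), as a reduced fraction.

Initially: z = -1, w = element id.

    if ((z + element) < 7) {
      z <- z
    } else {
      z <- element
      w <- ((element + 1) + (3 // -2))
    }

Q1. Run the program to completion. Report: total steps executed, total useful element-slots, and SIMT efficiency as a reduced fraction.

Answer: 4 steps, 88 useful, 11/16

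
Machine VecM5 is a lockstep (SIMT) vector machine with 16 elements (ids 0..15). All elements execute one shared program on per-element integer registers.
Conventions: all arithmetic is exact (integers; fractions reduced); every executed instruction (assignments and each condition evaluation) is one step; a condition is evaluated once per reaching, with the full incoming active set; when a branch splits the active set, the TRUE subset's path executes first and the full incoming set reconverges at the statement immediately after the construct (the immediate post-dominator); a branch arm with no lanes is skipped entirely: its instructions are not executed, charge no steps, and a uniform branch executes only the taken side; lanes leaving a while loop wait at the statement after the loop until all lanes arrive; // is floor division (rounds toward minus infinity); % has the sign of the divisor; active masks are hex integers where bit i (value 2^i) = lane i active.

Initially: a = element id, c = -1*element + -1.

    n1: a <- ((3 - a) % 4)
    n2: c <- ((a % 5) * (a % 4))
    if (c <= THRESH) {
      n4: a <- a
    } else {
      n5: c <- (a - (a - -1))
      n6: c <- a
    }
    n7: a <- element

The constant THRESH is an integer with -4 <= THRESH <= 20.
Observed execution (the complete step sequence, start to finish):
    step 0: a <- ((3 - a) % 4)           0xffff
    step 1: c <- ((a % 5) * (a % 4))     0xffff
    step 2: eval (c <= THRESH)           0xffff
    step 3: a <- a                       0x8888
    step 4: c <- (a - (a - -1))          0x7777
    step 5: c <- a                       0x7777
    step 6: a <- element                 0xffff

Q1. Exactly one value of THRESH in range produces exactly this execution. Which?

Answer: THRESH = 0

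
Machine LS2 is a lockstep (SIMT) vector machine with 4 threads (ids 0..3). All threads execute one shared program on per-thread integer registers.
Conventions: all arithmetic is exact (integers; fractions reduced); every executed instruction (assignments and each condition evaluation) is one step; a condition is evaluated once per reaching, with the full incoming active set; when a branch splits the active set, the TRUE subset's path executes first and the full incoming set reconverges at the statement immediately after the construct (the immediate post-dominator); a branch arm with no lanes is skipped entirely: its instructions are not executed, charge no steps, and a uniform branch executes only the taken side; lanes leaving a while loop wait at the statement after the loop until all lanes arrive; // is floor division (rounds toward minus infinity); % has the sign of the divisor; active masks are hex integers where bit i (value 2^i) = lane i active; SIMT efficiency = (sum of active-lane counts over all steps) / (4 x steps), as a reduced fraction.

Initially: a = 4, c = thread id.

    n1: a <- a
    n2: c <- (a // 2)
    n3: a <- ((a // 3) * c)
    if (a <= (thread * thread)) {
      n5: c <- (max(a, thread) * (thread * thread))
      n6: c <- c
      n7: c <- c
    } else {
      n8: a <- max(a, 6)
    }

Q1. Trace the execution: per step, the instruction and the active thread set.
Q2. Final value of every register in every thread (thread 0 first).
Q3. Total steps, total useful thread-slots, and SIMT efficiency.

step 0: a <- a                       0xf
step 1: c <- (a // 2)                0xf
step 2: a <- ((a // 3) * c)          0xf
step 3: eval (a <= (thread * thread)) 0xf
step 4: c <- (max(a, thread) * (thread * thread)) 0xc
step 5: c <- c                       0xc
step 6: c <- c                       0xc
step 7: a <- max(a, 6)               0x3

Answer: 8 steps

a: 6,6,2,2
c: 2,2,8,27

steps = 8; useful = 24; efficiency = 24/32 = 3/4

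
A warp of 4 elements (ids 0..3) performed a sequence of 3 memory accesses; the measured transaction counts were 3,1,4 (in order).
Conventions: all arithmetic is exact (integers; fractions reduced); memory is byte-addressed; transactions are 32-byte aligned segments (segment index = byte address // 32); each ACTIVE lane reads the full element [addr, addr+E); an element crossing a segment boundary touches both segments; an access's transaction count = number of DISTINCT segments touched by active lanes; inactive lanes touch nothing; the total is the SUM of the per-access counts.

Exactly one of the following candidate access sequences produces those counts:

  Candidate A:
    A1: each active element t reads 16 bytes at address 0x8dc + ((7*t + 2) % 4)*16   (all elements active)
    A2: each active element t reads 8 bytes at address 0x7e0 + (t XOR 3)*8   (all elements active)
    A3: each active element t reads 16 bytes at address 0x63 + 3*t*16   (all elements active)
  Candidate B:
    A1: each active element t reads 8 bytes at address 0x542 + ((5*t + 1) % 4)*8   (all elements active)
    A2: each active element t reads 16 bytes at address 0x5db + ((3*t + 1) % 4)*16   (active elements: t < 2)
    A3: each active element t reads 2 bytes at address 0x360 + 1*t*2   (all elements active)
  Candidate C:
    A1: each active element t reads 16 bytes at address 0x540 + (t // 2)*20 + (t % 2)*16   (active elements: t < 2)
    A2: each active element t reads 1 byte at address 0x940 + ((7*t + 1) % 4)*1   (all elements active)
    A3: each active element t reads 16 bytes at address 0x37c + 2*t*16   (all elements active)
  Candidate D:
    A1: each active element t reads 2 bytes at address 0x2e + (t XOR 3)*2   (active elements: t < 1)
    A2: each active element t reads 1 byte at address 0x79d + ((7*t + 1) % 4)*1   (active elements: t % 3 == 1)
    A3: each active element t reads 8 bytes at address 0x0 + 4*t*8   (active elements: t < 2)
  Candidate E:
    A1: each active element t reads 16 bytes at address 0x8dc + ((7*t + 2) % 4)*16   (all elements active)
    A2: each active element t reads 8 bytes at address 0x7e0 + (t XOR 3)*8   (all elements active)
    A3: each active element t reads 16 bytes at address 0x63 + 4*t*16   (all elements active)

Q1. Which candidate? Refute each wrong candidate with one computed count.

A: A3 gives 6 transactions, not 4
B: A1 gives 2 transactions, not 3
C: A1 gives 1 transaction, not 3
D: A1 gives 1 transaction, not 3
E: all counts match (3,1,4)

Answer: E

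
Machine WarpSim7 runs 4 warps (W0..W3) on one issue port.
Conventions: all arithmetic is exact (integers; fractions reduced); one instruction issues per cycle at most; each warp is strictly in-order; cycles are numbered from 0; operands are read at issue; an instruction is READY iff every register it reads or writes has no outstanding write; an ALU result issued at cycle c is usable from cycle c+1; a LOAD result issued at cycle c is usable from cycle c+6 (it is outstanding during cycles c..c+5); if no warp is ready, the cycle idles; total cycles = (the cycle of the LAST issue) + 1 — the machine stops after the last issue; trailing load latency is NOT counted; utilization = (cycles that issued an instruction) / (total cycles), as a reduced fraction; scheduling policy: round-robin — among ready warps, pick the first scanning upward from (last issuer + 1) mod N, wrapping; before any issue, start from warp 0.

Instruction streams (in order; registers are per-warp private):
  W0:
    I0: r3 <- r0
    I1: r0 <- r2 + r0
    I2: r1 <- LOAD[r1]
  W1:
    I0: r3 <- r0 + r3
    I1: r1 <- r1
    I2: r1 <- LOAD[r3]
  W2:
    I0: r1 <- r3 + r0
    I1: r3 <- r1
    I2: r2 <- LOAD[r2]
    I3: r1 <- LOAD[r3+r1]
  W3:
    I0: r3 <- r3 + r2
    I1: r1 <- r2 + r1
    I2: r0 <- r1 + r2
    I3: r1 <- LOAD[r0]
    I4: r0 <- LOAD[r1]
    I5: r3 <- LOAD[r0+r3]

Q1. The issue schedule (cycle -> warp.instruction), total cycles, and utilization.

cycle 0: W0.I0
cycle 1: W1.I0
cycle 2: W2.I0
cycle 3: W3.I0
cycle 4: W0.I1
cycle 5: W1.I1
cycle 6: W2.I1
cycle 7: W3.I1
cycle 8: W0.I2
cycle 9: W1.I2
cycle 10: W2.I2
cycle 11: W3.I2
cycle 12: W2.I3
cycle 13: W3.I3
cycle 14: idle
cycle 15: idle
cycle 16: idle
cycle 17: idle
cycle 18: idle
cycle 19: W3.I4
cycle 20: idle
cycle 21: idle
cycle 22: idle
cycle 23: idle
cycle 24: idle
cycle 25: W3.I5

Answer: 26 cycles, utilization 8/13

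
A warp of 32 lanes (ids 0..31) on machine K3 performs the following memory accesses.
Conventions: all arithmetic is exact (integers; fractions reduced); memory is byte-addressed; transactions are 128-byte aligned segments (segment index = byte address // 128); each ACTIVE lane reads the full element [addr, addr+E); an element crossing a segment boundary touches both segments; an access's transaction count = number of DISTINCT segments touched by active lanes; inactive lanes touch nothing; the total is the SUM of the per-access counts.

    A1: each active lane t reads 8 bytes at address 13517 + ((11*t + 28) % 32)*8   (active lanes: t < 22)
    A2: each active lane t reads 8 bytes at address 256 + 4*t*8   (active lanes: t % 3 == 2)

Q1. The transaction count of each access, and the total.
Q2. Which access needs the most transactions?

A1: 3 transactions
A2: 8 transactions

Answer: 3,8; total 11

Answer: A2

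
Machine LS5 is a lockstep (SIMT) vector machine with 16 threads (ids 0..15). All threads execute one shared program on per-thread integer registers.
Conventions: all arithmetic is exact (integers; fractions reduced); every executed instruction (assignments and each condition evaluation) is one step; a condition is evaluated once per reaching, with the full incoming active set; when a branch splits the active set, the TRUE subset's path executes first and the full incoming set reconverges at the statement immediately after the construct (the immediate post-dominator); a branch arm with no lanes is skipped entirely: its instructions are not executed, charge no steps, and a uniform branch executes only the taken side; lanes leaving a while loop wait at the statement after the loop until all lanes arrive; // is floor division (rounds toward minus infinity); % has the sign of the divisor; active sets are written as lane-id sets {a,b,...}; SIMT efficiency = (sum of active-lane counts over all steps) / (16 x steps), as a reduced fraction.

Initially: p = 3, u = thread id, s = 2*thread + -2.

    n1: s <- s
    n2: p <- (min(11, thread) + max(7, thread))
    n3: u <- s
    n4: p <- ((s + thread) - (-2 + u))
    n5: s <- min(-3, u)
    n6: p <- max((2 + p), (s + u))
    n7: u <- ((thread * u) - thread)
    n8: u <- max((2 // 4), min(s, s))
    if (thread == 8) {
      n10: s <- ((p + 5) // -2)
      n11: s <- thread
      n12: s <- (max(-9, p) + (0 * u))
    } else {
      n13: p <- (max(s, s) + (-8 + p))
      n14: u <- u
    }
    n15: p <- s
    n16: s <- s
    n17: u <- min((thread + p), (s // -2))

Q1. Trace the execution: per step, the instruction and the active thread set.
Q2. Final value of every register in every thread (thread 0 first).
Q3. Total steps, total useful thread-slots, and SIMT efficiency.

step 0: s <- s                       {0,1,2,3,4,5,6,7,8,9,10,11,12,13,14,15}
step 1: p <- (min(11, thread) + max(7, thread)) {0,1,2,3,4,5,6,7,8,9,10,11,12,13,14,15}
step 2: u <- s                       {0,1,2,3,4,5,6,7,8,9,10,11,12,13,14,15}
step 3: p <- ((s + thread) - (-2 + u)) {0,1,2,3,4,5,6,7,8,9,10,11,12,13,14,15}
step 4: s <- min(-3, u)              {0,1,2,3,4,5,6,7,8,9,10,11,12,13,14,15}
step 5: p <- max((2 + p), (s + u))   {0,1,2,3,4,5,6,7,8,9,10,11,12,13,14,15}
step 6: u <- ((thread * u) - thread) {0,1,2,3,4,5,6,7,8,9,10,11,12,13,14,15}
step 7: u <- max((2 // 4), min(s, s)) {0,1,2,3,4,5,6,7,8,9,10,11,12,13,14,15}
step 8: eval (thread == 8)           {0,1,2,3,4,5,6,7,8,9,10,11,12,13,14,15}
step 9: s <- ((p + 5) // -2)         {8}
step 10: s <- thread                  {8}
step 11: s <- (max(-9, p) + (0 * u))  {8}
step 12: p <- (max(s, s) + (-8 + p))  {0,1,2,3,4,5,6,7,9,10,11,12,13,14,15}
step 13: u <- u                       {0,1,2,3,4,5,6,7,9,10,11,12,13,14,15}
step 14: p <- s                       {0,1,2,3,4,5,6,7,8,9,10,11,12,13,14,15}
step 15: s <- s                       {0,1,2,3,4,5,6,7,8,9,10,11,12,13,14,15}
step 16: u <- min((thread + p), (s // -2)) {0,1,2,3,4,5,6,7,8,9,10,11,12,13,14,15}

Answer: 17 steps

p: -3,-3,-3,-3,-3,-3,-3,-3,12,-3,-3,-3,-3,-3,-3,-3
u: -3,-2,-1,0,1,1,1,1,-6,1,1,1,1,1,1,1
s: -3,-3,-3,-3,-3,-3,-3,-3,12,-3,-3,-3,-3,-3,-3,-3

steps = 17; useful = 225; efficiency = 225/272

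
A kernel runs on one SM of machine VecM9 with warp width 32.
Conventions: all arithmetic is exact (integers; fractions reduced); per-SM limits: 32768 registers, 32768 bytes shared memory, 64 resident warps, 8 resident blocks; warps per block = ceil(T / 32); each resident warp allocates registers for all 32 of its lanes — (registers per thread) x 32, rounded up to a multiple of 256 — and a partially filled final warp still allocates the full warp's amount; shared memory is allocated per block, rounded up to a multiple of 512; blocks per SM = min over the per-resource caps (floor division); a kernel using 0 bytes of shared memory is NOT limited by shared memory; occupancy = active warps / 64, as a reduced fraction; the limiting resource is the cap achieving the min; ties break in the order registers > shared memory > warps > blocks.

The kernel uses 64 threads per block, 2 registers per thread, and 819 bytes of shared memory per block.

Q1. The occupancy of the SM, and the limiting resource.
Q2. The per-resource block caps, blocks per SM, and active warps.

Answer: occupancy 1/4, limited by blocks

registers: 64 blocks
shared memory: 32 blocks
warps: 32 blocks
blocks: 8 blocks

Answer: 8 blocks, 16 active warps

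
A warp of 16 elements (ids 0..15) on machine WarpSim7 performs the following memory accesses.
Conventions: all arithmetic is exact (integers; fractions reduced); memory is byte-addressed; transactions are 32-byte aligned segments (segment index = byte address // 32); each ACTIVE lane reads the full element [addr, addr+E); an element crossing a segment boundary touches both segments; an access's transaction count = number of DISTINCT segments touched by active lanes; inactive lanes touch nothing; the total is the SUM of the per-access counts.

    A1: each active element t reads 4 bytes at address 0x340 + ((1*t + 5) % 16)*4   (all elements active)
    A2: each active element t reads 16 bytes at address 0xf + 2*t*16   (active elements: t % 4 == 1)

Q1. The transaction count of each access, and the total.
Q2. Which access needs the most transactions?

A1: 2 transactions
A2: 4 transactions

Answer: 2,4; total 6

Answer: A2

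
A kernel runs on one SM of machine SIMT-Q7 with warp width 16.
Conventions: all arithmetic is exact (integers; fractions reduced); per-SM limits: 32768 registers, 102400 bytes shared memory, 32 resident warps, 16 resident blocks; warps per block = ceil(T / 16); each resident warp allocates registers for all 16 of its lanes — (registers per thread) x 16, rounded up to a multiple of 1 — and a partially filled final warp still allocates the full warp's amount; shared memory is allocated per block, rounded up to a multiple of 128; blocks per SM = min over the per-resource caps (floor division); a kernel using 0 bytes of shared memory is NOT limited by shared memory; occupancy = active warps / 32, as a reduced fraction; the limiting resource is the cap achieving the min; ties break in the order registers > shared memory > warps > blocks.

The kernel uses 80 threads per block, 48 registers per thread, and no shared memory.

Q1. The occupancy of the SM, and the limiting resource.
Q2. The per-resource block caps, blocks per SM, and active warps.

Answer: occupancy 15/16, limited by warps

registers: 8 blocks
shared memory: no limit (kernel uses none)
warps: 6 blocks
blocks: 16 blocks

Answer: 6 blocks, 30 active warps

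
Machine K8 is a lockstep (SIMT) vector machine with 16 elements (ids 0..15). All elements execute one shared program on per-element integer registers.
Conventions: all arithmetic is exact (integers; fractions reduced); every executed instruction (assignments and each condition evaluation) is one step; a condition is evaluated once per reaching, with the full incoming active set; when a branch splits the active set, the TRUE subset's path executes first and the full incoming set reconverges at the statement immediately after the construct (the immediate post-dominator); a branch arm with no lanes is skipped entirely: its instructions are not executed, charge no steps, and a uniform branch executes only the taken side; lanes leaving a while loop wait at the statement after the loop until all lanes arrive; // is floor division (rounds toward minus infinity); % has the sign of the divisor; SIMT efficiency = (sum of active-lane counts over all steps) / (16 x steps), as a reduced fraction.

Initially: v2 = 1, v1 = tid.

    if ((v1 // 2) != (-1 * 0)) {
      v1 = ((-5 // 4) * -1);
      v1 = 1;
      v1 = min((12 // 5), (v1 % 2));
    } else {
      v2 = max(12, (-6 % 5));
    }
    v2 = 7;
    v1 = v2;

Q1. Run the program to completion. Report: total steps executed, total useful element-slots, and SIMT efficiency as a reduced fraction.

Answer: 7 steps, 92 useful, 23/28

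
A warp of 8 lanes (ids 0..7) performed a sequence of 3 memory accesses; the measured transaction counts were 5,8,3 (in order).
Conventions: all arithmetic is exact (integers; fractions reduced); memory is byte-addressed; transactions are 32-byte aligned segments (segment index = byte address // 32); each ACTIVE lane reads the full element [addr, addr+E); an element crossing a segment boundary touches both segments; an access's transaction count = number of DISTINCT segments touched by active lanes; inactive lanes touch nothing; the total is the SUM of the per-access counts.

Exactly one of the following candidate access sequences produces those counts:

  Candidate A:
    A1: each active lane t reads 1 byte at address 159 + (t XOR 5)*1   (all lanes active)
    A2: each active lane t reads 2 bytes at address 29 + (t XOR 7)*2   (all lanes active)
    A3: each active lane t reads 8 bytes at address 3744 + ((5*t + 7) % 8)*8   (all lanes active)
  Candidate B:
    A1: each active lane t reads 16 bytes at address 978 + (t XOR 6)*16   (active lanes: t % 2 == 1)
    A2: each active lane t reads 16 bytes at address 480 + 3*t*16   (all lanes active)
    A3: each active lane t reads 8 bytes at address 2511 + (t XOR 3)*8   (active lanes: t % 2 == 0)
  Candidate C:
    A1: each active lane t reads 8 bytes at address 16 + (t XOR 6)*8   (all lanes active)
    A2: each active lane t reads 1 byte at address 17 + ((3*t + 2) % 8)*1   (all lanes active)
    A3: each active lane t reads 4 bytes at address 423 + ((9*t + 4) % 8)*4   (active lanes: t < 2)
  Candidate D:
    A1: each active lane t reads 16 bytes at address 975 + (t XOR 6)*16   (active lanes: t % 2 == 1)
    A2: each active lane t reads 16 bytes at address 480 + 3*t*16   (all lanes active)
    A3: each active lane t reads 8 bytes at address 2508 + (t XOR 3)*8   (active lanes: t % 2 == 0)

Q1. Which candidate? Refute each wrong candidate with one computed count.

A: A1 gives 2 transactions, not 5
B: A1 gives 4 transactions, not 5
C: A1 gives 3 transactions, not 5
D: all counts match (5,8,3)

Answer: D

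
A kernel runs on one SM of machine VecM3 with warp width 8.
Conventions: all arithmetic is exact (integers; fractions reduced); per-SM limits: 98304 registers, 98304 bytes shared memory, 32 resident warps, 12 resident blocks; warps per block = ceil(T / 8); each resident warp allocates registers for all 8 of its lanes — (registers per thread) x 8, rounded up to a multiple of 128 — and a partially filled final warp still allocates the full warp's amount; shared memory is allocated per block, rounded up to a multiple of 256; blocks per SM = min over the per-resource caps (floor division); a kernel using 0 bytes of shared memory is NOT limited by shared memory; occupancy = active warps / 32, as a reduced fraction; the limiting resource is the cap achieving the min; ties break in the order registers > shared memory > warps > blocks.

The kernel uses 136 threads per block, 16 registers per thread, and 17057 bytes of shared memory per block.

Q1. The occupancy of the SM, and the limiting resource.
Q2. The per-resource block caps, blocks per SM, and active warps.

Answer: occupancy 17/32, limited by warps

registers: 45 blocks
shared memory: 5 blocks
warps: 1 block
blocks: 12 blocks

Answer: 1 block, 17 active warps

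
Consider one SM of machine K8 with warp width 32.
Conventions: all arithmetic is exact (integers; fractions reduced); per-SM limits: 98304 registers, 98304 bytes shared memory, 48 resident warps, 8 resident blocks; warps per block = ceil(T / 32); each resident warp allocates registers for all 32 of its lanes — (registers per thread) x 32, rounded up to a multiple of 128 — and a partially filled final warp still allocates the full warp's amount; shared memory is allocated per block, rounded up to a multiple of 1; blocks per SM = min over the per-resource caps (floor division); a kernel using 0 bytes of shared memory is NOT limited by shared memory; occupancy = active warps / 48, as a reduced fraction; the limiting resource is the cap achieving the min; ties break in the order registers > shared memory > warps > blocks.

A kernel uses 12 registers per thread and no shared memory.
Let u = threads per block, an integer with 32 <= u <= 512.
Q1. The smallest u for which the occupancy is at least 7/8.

Answer: u = 161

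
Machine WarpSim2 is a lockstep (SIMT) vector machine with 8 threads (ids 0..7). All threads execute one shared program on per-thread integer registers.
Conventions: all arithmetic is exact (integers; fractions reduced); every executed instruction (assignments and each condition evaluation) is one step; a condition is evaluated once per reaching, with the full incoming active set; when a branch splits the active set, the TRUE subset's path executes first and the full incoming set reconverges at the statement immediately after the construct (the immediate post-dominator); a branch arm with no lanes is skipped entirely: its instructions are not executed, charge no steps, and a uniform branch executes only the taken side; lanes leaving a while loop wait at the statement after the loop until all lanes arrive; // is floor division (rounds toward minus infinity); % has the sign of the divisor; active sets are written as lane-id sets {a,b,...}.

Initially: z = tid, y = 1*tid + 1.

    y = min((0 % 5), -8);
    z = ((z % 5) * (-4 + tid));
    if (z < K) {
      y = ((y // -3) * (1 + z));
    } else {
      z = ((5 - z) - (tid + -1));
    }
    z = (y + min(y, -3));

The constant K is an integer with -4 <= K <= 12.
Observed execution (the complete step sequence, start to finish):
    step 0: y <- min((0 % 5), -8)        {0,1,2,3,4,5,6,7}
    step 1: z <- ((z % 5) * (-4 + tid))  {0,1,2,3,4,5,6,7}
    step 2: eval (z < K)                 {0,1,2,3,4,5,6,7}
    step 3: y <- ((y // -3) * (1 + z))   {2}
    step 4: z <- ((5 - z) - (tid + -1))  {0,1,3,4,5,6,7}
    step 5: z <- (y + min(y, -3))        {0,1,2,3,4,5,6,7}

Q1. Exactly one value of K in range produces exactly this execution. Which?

Answer: K = -3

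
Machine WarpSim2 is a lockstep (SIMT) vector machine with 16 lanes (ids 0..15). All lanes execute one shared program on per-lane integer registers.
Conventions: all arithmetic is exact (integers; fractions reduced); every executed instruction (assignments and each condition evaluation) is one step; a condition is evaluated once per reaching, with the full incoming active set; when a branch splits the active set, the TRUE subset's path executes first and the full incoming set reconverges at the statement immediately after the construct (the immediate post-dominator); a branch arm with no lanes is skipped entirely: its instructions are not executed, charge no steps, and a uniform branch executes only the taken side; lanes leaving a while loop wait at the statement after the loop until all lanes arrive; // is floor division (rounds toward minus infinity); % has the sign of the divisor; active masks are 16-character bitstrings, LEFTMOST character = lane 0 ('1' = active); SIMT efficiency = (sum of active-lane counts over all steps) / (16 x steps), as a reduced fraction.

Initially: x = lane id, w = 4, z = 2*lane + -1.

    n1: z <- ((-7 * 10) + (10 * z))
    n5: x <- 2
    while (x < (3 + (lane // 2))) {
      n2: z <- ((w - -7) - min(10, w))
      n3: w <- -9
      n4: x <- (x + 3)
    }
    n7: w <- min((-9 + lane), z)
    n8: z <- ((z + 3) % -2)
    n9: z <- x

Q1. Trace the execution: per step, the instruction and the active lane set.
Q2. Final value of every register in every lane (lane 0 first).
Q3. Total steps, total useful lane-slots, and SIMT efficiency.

step 0: z <- ((-7 * 10) + (10 * z))  1111111111111111
step 1: x <- 2                       1111111111111111
step 2: eval (x < (3 + (lane // 2))) 1111111111111111
step 3: z <- ((w - -7) - min(10, w)) 1111111111111111
step 4: w <- -9                      1111111111111111
step 5: x <- (x + 3)                 1111111111111111
step 6: eval (x < (3 + (lane // 2))) 1111111111111111
step 7: z <- ((w - -7) - min(10, w)) 0000001111111111
step 8: w <- -9                      0000001111111111
step 9: x <- (x + 3)                 0000001111111111
step 10: eval (x < (3 + (lane // 2))) 0000001111111111
step 11: z <- ((w - -7) - min(10, w)) 0000000000001111
step 12: w <- -9                      0000000000001111
step 13: x <- (x + 3)                 0000000000001111
step 14: eval (x < (3 + (lane // 2))) 0000000000001111
step 15: w <- min((-9 + lane), z)     1111111111111111
step 16: z <- ((z + 3) % -2)          1111111111111111
step 17: z <- x                       1111111111111111

Answer: 18 steps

x: 5,5,5,5,5,5,8,8,8,8,8,8,11,11,11,11
w: -9,-8,-7,-6,-5,-4,-3,-2,-1,0,1,2,3,4,5,6
z: 5,5,5,5,5,5,8,8,8,8,8,8,11,11,11,11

steps = 18; useful = 216; efficiency = 216/288 = 3/4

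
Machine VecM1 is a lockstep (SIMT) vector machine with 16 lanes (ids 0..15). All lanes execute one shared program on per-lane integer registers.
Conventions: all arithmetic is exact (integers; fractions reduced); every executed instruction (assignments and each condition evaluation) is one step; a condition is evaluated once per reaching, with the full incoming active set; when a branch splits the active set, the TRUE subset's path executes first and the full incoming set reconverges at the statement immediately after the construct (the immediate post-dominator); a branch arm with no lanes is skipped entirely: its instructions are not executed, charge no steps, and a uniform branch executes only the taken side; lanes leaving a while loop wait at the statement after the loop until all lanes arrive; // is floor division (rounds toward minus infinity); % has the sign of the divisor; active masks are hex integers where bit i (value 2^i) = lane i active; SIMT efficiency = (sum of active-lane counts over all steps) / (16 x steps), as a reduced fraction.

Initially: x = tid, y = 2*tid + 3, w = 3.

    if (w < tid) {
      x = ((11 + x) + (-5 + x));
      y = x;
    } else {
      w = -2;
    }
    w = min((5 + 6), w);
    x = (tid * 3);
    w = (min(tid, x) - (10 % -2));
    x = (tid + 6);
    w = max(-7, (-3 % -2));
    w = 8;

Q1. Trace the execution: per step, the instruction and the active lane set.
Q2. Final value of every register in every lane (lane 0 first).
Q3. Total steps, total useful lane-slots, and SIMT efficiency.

step 0: eval (w < tid)               0xffff
step 1: x <- ((11 + x) + (-5 + x))   0xfff0
step 2: y <- x                       0xfff0
step 3: w <- -2                      0x000f
step 4: w <- min((5 + 6), w)         0xffff
step 5: x <- (tid * 3)               0xffff
step 6: w <- (min(tid, x) - (10 % -2)) 0xffff
step 7: x <- (tid + 6)               0xffff
step 8: w <- max(-7, (-3 % -2))      0xffff
step 9: w <- 8                       0xffff

Answer: 10 steps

x: 6,7,8,9,10,11,12,13,14,15,16,17,18,19,20,21
y: 3,5,7,9,14,16,18,20,22,24,26,28,30,32,34,36
w: 8,8,8,8,8,8,8,8,8,8,8,8,8,8,8,8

steps = 10; useful = 140; efficiency = 140/160 = 7/8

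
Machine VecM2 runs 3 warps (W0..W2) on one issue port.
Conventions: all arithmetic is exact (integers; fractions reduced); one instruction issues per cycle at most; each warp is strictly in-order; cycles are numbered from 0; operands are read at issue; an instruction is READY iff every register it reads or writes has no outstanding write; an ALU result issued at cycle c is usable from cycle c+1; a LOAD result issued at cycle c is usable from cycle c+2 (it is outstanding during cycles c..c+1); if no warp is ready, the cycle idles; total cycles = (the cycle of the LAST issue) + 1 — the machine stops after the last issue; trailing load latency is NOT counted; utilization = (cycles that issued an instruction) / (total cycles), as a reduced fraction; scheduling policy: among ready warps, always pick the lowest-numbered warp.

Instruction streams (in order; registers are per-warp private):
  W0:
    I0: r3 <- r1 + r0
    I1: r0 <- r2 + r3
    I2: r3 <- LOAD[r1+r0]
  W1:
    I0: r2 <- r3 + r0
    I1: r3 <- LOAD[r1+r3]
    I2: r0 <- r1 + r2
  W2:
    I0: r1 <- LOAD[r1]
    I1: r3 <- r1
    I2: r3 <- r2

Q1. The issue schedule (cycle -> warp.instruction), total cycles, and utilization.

cycle 0: W0.I0
cycle 1: W0.I1
cycle 2: W0.I2
cycle 3: W1.I0
cycle 4: W1.I1
cycle 5: W1.I2
cycle 6: W2.I0
cycle 7: idle
cycle 8: W2.I1
cycle 9: W2.I2

Answer: 10 cycles, utilization 9/10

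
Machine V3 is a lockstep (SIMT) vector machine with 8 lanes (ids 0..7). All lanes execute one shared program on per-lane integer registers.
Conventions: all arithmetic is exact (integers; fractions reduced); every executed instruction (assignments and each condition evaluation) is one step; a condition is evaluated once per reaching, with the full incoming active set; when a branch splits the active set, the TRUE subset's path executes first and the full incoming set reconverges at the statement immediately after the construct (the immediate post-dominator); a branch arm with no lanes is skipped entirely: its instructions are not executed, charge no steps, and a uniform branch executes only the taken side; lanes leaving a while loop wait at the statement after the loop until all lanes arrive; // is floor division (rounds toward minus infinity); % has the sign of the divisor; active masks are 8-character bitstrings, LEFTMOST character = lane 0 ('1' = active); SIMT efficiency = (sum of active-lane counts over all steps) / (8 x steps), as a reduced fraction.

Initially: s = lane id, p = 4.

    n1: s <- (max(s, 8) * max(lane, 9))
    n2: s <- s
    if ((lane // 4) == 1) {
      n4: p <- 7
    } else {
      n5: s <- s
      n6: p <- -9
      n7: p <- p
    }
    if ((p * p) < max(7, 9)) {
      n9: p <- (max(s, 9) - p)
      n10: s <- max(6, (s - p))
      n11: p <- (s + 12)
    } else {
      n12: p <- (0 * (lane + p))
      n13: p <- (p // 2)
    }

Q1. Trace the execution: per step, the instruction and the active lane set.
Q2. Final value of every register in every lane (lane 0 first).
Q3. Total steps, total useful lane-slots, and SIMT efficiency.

step 0: s <- (max(s, 8) * max(lane, 9)) 11111111
step 1: s <- s                       11111111
step 2: eval ((lane // 4) == 1)      11111111
step 3: p <- 7                       00001111
step 4: s <- s                       11110000
step 5: p <- -9                      11110000
step 6: p <- p                       11110000
step 7: eval ((p * p) < max(7, 9))   11111111
step 8: p <- (0 * (lane + p))        11111111
step 9: p <- (p // 2)                11111111

Answer: 10 steps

s: 72,72,72,72,72,72,72,72
p: 0,0,0,0,0,0,0,0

steps = 10; useful = 64; efficiency = 64/80 = 4/5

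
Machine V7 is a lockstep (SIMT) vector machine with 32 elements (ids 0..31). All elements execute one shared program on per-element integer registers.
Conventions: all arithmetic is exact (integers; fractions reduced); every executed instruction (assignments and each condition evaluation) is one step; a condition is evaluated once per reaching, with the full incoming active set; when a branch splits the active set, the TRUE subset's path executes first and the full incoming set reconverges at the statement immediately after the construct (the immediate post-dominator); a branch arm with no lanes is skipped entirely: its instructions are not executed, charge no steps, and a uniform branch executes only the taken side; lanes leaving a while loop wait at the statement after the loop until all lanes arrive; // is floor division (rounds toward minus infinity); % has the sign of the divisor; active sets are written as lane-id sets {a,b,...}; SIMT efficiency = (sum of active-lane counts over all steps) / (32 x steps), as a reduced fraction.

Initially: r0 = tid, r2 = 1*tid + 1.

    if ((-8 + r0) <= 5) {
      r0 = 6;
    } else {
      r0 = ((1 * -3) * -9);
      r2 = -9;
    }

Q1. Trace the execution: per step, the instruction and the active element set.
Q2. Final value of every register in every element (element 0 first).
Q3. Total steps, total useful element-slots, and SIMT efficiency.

step 0: eval ((-8 + r0) <= 5)        {0,1,2,3,4,5,6,7,8,9,10,11,12,13,14,15,16,17,18,19,20,21,22,23,24,25,26,27,28,29,30,31}
step 1: r0 <- 6                      {0,1,2,3,4,5,6,7,8,9,10,11,12,13}
step 2: r0 <- ((1 * -3) * -9)        {14,15,16,17,18,19,20,21,22,23,24,25,26,27,28,29,30,31}
step 3: r2 <- -9                     {14,15,16,17,18,19,20,21,22,23,24,25,26,27,28,29,30,31}

Answer: 4 steps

r0: 6,6,6,6,6,6,6,6,6,6,6,6,6,6,27,27,27,27,27,27,27,27,27,27,27,27,27,27,27,27,27,27
r2: 1,2,3,4,5,6,7,8,9,10,11,12,13,14,-9,-9,-9,-9,-9,-9,-9,-9,-9,-9,-9,-9,-9,-9,-9,-9,-9,-9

steps = 4; useful = 82; efficiency = 82/128 = 41/64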